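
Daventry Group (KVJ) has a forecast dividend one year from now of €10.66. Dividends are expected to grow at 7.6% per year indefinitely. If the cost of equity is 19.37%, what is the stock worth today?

Gordon growth model: P₀ = D₁/(r − g), with D₁ = 10.66 given directly.
P₀ = 10.6600 / (0.1937 − 0.076) = 10.6600 / 0.1177 = 90.5692

€90.57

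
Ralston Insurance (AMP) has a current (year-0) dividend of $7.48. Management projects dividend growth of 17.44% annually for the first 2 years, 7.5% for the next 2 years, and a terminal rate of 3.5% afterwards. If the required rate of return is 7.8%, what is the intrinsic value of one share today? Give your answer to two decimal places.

$247.20

Three-stage DDM. Project D₁…D_4; terminal Gordon value at t=4 with g = 0.035; discount at r = 0.078.
D_1 = 8.7845
D_2 = 10.3165
D_3 = 11.0903
D_4 = 11.9220
TV_4 = 12.3393/(0.078−0.035) = 286.9608
P₀ = Σ Dₜ/(1+r)ᵗ + TV_4/(1+r)^4 = 247.2021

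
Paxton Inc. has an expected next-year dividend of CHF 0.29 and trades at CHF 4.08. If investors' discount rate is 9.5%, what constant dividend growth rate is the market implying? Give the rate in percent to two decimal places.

2.39%

From P₀ = D₁/(r − g), the implied growth is g = r − D₁/P₀.
g = 0.095 − 0.29/4.08 = 0.095 − 0.07108 = 0.02392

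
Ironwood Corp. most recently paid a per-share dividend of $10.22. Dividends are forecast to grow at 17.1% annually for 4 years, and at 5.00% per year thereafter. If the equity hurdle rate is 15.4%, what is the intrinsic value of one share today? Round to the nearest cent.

$151.81

Two-stage DDM. Project D₁…D_4 at 0.171, terminal growth 0.05, discount at r = 0.154.
D_1 = 11.9676
D_2 = 14.0141
D_3 = 16.4105
D_4 = 19.2167
Terminal value at t=4: TV = D_5/(r−g) = 20.1775/(0.154−0.05) = 194.0146
P₀ = 11.9676/(1+0.154)^1 + 14.0141/(1+0.154)^2 + 16.4105/(1+0.154)^3 + 19.2167/(1+0.154)^4 + 194.0146/(1+0.154)^4 = 151.8063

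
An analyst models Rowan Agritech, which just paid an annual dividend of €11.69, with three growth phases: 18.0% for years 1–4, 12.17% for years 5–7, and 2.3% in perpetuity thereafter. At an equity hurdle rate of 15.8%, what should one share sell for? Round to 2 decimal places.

Three-stage DDM. Project D₁…D_7; terminal Gordon value at t=7 with g = 0.023; discount at r = 0.158.
D_1 = 13.7942
D_2 = 16.2772
D_3 = 19.2070
D_4 = 22.6643
D_5 = 25.4226
D_6 = 28.5165
D_7 = 31.9869
TV_7 = 32.7226/(0.158−0.023) = 242.3899
P₀ = Σ Dₜ/(1+r)ᵗ + TV_7/(1+r)^7 = 171.3210

€171.32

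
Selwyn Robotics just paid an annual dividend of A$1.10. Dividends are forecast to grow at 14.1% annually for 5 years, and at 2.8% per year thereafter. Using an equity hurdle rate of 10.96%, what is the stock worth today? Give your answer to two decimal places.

Two-stage DDM. Project D₁…D_5 at 0.141, terminal growth 0.028, discount at r = 0.1096.
D_1 = 1.2551
D_2 = 1.4321
D_3 = 1.6340
D_4 = 1.8644
D_5 = 2.1273
Terminal value at t=5: TV = D_6/(r−g) = 2.1868/(0.1096−0.028) = 26.7993
P₀ = 1.2551/(1+0.1096)^1 + 1.4321/(1+0.1096)^2 + 1.6340/(1+0.1096)^3 + 1.8644/(1+0.1096)^4 + 2.1273/(1+0.1096)^5 + 26.7993/(1+0.1096)^5 = 21.9177

A$21.92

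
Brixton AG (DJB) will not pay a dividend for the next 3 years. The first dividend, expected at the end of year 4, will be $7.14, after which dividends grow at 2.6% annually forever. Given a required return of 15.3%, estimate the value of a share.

$36.68

Deferred-dividend DDM. At t=3 the remaining stream is a growing perpetuity with first payment D_4 = 7.14.
V_3 = D_4/(r−g) = 7.14/(0.153−0.026) = 56.2205
P₀ = V_3/(1+r)^3 = 56.2205/(1+0.153)^3 = 36.6781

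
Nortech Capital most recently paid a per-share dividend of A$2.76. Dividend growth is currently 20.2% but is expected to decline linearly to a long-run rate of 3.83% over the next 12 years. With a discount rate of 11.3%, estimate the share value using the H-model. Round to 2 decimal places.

A$74.65

H-model: P₀ = D₀[(1+g_L) + H(g_S−g_L)]/(r−g_L), with H = 12/2 = 6.
P₀ = 2.76 × [(1+0.0383) + 6×(0.202−0.0383)] / (0.113−0.0383)
   = 2.76 × 2.0205 / 0.0747 = 74.6530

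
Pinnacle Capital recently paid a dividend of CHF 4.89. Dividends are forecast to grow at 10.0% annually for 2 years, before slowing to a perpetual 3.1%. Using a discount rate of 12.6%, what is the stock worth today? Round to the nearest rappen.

CHF 60.09

Two-stage DDM. Project D₁…D_2 at 0.1, terminal growth 0.031, discount at r = 0.126.
D_1 = 5.3790
D_2 = 5.9169
Terminal value at t=2: TV = D_3/(r−g) = 6.1003/(0.126−0.031) = 64.2139
P₀ = 5.3790/(1+0.126)^1 + 5.9169/(1+0.126)^2 + 64.2139/(1+0.126)^2 = 60.0907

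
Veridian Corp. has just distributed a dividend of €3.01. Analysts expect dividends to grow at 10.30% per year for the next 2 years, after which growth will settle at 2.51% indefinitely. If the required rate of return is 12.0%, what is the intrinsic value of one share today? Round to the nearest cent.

Two-stage DDM. Project D₁…D_2 at 0.103, terminal growth 0.0251, discount at r = 0.12.
D_1 = 3.3200
D_2 = 3.6620
Terminal value at t=2: TV = D_3/(r−g) = 3.7539/(0.12−0.0251) = 39.5565
P₀ = 3.3200/(1+0.12)^1 + 3.6620/(1+0.12)^2 + 39.5565/(1+0.12)^2 = 37.4178

€37.42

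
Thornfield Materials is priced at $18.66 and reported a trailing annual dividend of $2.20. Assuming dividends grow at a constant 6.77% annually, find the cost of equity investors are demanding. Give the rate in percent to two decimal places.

Rearranging the constant-growth DDM: r = D₁/P₀ + g.
D₁ = 2.20 × (1 + 0.0677) = 2.3489.
r = 2.3489 / 18.66 + 0.0677 = 0.12588 + 0.0677 = 0.19358

19.36%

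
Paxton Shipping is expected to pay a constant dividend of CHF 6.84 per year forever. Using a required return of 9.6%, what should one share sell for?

Zero-growth DDM (perpetuity): P₀ = D/r = 6.84 / 0.096 = 71.2500

CHF 71.25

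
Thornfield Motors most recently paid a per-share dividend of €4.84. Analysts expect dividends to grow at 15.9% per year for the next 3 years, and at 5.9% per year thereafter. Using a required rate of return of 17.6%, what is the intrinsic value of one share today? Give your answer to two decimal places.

€56.04

Two-stage DDM. Project D₁…D_3 at 0.159, terminal growth 0.059, discount at r = 0.176.
D_1 = 5.6096
D_2 = 6.5015
D_3 = 7.5352
Terminal value at t=3: TV = D_4/(r−g) = 7.9798/(0.176−0.059) = 68.2034
P₀ = 5.6096/(1+0.176)^1 + 6.5015/(1+0.176)^2 + 7.5352/(1+0.176)^3 + 68.2034/(1+0.176)^3 = 56.0399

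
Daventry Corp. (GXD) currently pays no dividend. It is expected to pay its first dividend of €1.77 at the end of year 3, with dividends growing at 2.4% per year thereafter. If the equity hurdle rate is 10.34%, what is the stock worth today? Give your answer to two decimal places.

Deferred-dividend DDM. At t=2 the remaining stream is a growing perpetuity with first payment D_3 = 1.77.
V_2 = D_3/(r−g) = 1.77/(0.1034−0.024) = 22.2922
P₀ = V_2/(1+r)^2 = 22.2922/(1+0.1034)^2 = 18.3099

€18.31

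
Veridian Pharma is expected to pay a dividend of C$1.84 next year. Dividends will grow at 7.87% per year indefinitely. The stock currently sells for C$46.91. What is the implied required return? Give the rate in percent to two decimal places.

Rearranging the constant-growth DDM: r = D₁/P₀ + g.
r = 1.8400 / 46.91 + 0.0787 = 0.03922 + 0.0787 = 0.11792

11.79%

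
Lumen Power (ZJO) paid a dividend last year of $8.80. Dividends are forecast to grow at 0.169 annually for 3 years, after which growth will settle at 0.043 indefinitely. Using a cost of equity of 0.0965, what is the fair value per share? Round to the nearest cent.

Two-stage DDM. Project D₁…D_3 at 0.169, terminal growth 0.043, discount at r = 0.0965.
D_1 = 10.2872
D_2 = 12.0257
D_3 = 14.0581
Terminal value at t=3: TV = D_4/(r−g) = 14.6626/(0.0965−0.043) = 274.0670
P₀ = 10.2872/(1+0.0965)^1 + 12.0257/(1+0.0965)^2 + 14.0581/(1+0.0965)^3 + 274.0670/(1+0.0965)^3 = 237.9362

$237.94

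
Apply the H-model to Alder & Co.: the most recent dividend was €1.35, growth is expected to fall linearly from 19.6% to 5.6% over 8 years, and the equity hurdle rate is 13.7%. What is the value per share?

€26.93

H-model: P₀ = D₀[(1+g_L) + H(g_S−g_L)]/(r−g_L), with H = 8/2 = 4.
P₀ = 1.35 × [(1+0.056) + 4×(0.196−0.056)] / (0.137−0.056)
   = 1.35 × 1.6160 / 0.081 = 26.9333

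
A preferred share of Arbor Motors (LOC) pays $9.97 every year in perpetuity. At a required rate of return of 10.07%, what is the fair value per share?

Zero-growth DDM (perpetuity): P₀ = D/r = 9.97 / 0.1007 = 99.0070

$99.01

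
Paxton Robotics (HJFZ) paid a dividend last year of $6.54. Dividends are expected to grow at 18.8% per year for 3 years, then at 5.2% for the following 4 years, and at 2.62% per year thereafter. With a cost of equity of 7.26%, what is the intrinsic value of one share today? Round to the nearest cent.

Three-stage DDM. Project D₁…D_7; terminal Gordon value at t=7 with g = 0.0262; discount at r = 0.0726.
D_1 = 7.7695
D_2 = 9.2302
D_3 = 10.9655
D_4 = 11.5357
D_5 = 12.1355
D_6 = 12.7666
D_7 = 13.4304
TV_7 = 13.7823/(0.0726−0.0262) = 297.0326
P₀ = Σ Dₜ/(1+r)ᵗ + TV_7/(1+r)^7 = 239.8841

$239.88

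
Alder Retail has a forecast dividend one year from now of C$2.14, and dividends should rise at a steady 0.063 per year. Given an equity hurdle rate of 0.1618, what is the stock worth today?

Gordon growth model: P₀ = D₁/(r − g), with D₁ = 2.14 given directly.
P₀ = 2.1400 / (0.1618 − 0.063) = 2.1400 / 0.0988 = 21.6599

C$21.66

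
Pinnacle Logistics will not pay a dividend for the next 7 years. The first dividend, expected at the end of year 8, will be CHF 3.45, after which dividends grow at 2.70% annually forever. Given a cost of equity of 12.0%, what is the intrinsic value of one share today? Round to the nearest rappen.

CHF 16.78

Deferred-dividend DDM. At t=7 the remaining stream is a growing perpetuity with first payment D_8 = 3.45.
V_7 = D_8/(r−g) = 3.45/(0.12−0.027) = 37.0968
P₀ = V_7/(1+r)^7 = 37.0968/(1+0.12)^7 = 16.7807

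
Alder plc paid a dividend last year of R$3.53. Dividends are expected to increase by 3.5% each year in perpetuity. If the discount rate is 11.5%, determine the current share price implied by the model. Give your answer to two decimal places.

R$45.67

Gordon growth model: P₀ = D₁/(r − g). D₁ = 3.53 × (1 + 0.035) = 3.6535.
P₀ = 3.6535 / (0.115 − 0.035) = 3.6535 / 0.08 = 45.6694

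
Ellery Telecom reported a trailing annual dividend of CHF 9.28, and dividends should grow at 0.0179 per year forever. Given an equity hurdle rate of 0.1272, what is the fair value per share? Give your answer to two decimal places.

Gordon growth model: P₀ = D₁/(r − g). D₁ = 9.28 × (1 + 0.0179) = 9.4461.
P₀ = 9.4461 / (0.1272 − 0.0179) = 9.4461 / 0.1093 = 86.4237

CHF 86.42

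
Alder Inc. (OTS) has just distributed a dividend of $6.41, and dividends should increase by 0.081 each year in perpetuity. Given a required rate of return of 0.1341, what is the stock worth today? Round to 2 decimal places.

Gordon growth model: P₀ = D₁/(r − g). D₁ = 6.41 × (1 + 0.081) = 6.9292.
P₀ = 6.9292 / (0.1341 − 0.081) = 6.9292 / 0.0531 = 130.4936

$130.49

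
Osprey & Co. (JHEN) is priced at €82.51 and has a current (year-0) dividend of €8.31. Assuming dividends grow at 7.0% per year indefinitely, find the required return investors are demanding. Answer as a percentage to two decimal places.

17.78%

Rearranging the constant-growth DDM: r = D₁/P₀ + g.
D₁ = 8.31 × (1 + 0.07) = 8.8917.
r = 8.8917 / 82.51 + 0.07 = 0.10777 + 0.07 = 0.17777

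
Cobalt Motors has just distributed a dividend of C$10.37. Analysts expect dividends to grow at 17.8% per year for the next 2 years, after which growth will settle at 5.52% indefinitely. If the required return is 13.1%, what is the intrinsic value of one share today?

Two-stage DDM. Project D₁…D_2 at 0.178, terminal growth 0.0552, discount at r = 0.131.
D_1 = 12.2159
D_2 = 14.3903
Terminal value at t=2: TV = D_3/(r−g) = 15.1846/(0.131−0.0552) = 200.3249
P₀ = 12.2159/(1+0.131)^1 + 14.3903/(1+0.131)^2 + 200.3249/(1+0.131)^2 = 178.6572

C$178.66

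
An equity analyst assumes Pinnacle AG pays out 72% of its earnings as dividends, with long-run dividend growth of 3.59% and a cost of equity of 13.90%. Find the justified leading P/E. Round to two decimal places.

6.98

Justified leading P/E = b/(r−g) = 0.72/(0.139−0.0359) = 6.9835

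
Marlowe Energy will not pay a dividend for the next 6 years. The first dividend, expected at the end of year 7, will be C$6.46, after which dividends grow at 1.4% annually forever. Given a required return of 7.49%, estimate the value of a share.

C$68.77

Deferred-dividend DDM. At t=6 the remaining stream is a growing perpetuity with first payment D_7 = 6.46.
V_6 = D_7/(r−g) = 6.46/(0.0749−0.014) = 106.0755
P₀ = V_6/(1+r)^6 = 106.0755/(1+0.0749)^6 = 68.7712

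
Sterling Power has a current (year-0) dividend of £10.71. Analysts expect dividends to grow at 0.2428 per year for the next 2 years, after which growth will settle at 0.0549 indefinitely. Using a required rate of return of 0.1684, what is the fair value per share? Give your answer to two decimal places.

£136.13

Two-stage DDM. Project D₁…D_2 at 0.2428, terminal growth 0.0549, discount at r = 0.1684.
D_1 = 13.3104
D_2 = 16.5422
Terminal value at t=2: TV = D_3/(r−g) = 17.4503/(0.1684−0.0549) = 153.7473
P₀ = 13.3104/(1+0.1684)^1 + 16.5422/(1+0.1684)^2 + 153.7473/(1+0.1684)^2 = 136.1316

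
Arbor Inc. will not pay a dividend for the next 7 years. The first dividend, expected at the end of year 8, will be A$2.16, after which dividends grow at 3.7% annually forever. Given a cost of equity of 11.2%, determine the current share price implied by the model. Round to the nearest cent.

A$13.70

Deferred-dividend DDM. At t=7 the remaining stream is a growing perpetuity with first payment D_8 = 2.16.
V_7 = D_8/(r−g) = 2.16/(0.112−0.037) = 28.8000
P₀ = V_7/(1+r)^7 = 28.8000/(1+0.112)^7 = 13.6981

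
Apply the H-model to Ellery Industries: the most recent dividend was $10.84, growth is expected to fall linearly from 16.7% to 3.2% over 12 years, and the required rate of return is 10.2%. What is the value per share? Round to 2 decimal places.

H-model: P₀ = D₀[(1+g_L) + H(g_S−g_L)]/(r−g_L), with H = 12/2 = 6.
P₀ = 10.84 × [(1+0.032) + 6×(0.167−0.032)] / (0.102−0.032)
   = 10.84 × 1.8420 / 0.07 = 285.2469

$285.25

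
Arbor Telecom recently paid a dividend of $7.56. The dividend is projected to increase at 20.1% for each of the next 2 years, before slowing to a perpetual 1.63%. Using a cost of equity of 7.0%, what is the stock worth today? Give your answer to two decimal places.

Two-stage DDM. Project D₁…D_2 at 0.201, terminal growth 0.0163, discount at r = 0.07.
D_1 = 9.0796
D_2 = 10.9046
Terminal value at t=2: TV = D_3/(r−g) = 11.0823/(0.07−0.0163) = 206.3742
P₀ = 9.0796/(1+0.07)^1 + 10.9046/(1+0.07)^2 + 206.3742/(1+0.07)^2 = 198.2653

$198.27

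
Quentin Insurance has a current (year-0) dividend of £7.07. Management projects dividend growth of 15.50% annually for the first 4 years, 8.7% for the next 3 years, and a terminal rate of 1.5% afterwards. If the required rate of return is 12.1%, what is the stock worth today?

£122.53

Three-stage DDM. Project D₁…D_7; terminal Gordon value at t=7 with g = 0.015; discount at r = 0.121.
D_1 = 8.1659
D_2 = 9.4316
D_3 = 10.8934
D_4 = 12.5819
D_5 = 13.6766
D_6 = 14.8664
D_7 = 16.1598
TV_7 = 16.4022/(0.121−0.015) = 154.7377
P₀ = Σ Dₜ/(1+r)ᵗ + TV_7/(1+r)^7 = 122.5317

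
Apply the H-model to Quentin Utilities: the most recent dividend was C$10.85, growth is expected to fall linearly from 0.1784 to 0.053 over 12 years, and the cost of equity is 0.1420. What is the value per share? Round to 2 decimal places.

C$220.10

H-model: P₀ = D₀[(1+g_L) + H(g_S−g_L)]/(r−g_L), with H = 12/2 = 6.
P₀ = 10.85 × [(1+0.053) + 6×(0.1784−0.053)] / (0.142−0.053)
   = 10.85 × 1.8054 / 0.089 = 220.0965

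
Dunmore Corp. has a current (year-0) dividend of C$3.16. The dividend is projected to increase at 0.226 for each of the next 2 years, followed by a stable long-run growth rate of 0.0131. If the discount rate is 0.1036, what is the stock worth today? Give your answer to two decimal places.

Two-stage DDM. Project D₁…D_2 at 0.226, terminal growth 0.0131, discount at r = 0.1036.
D_1 = 3.8742
D_2 = 4.7497
Terminal value at t=2: TV = D_3/(r−g) = 4.8119/(0.1036−0.0131) = 53.1706
P₀ = 3.8742/(1+0.1036)^1 + 4.7497/(1+0.1036)^2 + 53.1706/(1+0.1036)^2 = 51.0667

C$51.07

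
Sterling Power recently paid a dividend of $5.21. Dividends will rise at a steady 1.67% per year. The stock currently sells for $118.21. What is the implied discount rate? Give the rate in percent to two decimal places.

Rearranging the constant-growth DDM: r = D₁/P₀ + g.
D₁ = 5.21 × (1 + 0.0167) = 5.2970.
r = 5.2970 / 118.21 + 0.0167 = 0.04481 + 0.0167 = 0.06151

6.15%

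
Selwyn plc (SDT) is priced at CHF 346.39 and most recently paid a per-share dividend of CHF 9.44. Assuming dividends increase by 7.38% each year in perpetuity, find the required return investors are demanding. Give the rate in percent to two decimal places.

10.31%

Rearranging the constant-growth DDM: r = D₁/P₀ + g.
D₁ = 9.44 × (1 + 0.0738) = 10.1367.
r = 10.1367 / 346.39 + 0.0738 = 0.02926 + 0.0738 = 0.10306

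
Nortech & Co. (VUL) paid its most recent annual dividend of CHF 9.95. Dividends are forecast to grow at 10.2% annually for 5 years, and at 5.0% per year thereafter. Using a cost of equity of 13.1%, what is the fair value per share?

Two-stage DDM. Project D₁…D_5 at 0.102, terminal growth 0.05, discount at r = 0.131.
D_1 = 10.9649
D_2 = 12.0833
D_3 = 13.3158
D_4 = 14.6740
D_5 = 16.1708
Terminal value at t=5: TV = D_6/(r−g) = 16.9793/(0.131−0.05) = 209.6213
P₀ = 10.9649/(1+0.131)^1 + 12.0833/(1+0.131)^2 + 13.3158/(1+0.131)^3 + 14.6740/(1+0.131)^4 + 16.1708/(1+0.131)^5 + 209.6213/(1+0.131)^5 = 159.3234

CHF 159.32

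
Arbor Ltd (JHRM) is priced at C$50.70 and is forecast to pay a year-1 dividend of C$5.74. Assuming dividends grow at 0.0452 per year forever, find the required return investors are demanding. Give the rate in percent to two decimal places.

15.84%

Rearranging the constant-growth DDM: r = D₁/P₀ + g.
r = 5.7400 / 50.70 + 0.0452 = 0.11321 + 0.0452 = 0.15841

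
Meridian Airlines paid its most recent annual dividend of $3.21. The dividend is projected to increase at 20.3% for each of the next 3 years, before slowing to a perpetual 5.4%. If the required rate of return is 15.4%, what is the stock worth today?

Two-stage DDM. Project D₁…D_3 at 0.203, terminal growth 0.054, discount at r = 0.154.
D_1 = 3.8616
D_2 = 4.6455
D_3 = 5.5886
Terminal value at t=3: TV = D_4/(r−g) = 5.8904/(0.154−0.054) = 58.9037
P₀ = 3.8616/(1+0.154)^1 + 4.6455/(1+0.154)^2 + 5.5886/(1+0.154)^3 + 58.9037/(1+0.154)^3 = 48.8000

$48.80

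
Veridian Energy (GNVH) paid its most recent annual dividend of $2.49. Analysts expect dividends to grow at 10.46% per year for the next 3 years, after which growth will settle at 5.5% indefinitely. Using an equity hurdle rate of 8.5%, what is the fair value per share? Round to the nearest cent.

Two-stage DDM. Project D₁…D_3 at 0.1046, terminal growth 0.055, discount at r = 0.085.
D_1 = 2.7505
D_2 = 3.0382
D_3 = 3.3559
Terminal value at t=3: TV = D_4/(r−g) = 3.5405/(0.085−0.055) = 118.0173
P₀ = 2.7505/(1+0.085)^1 + 3.0382/(1+0.085)^2 + 3.3559/(1+0.085)^3 + 118.0173/(1+0.085)^3 = 100.1398

$100.14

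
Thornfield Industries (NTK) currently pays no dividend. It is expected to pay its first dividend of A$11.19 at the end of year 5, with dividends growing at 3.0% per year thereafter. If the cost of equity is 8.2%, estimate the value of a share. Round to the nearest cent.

A$157.01

Deferred-dividend DDM. At t=4 the remaining stream is a growing perpetuity with first payment D_5 = 11.19.
V_4 = D_5/(r−g) = 11.19/(0.082−0.03) = 215.1923
P₀ = V_4/(1+r)^4 = 215.1923/(1+0.082)^4 = 157.0065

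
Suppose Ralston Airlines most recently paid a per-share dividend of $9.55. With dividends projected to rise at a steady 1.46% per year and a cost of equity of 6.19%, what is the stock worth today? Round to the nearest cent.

$204.85

Gordon growth model: P₀ = D₁/(r − g). D₁ = 9.55 × (1 + 0.0146) = 9.6894.
P₀ = 9.6894 / (0.0619 − 0.0146) = 9.6894 / 0.0473 = 204.8505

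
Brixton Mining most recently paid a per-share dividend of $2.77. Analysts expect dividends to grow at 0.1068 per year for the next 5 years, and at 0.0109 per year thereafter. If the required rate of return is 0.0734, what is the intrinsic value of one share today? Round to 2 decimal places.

Two-stage DDM. Project D₁…D_5 at 0.1068, terminal growth 0.0109, discount at r = 0.0734.
D_1 = 3.0658
D_2 = 3.3933
D_3 = 3.7557
D_4 = 4.1568
D_5 = 4.6007
Terminal value at t=5: TV = D_6/(r−g) = 4.6509/(0.0734−0.0109) = 74.4138
P₀ = 3.0658/(1+0.0734)^1 + 3.3933/(1+0.0734)^2 + 3.7557/(1+0.0734)^3 + 4.1568/(1+0.0734)^4 + 4.6007/(1+0.0734)^5 + 74.4138/(1+0.0734)^5 = 67.4188

$67.42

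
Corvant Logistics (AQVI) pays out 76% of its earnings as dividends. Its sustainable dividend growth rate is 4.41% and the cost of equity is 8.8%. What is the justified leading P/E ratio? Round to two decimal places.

17.31

Justified leading P/E = b/(r−g) = 0.76/(0.088−0.0441) = 17.3121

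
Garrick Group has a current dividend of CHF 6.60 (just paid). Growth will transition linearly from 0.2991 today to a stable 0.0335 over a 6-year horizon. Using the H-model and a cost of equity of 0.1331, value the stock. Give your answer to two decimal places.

H-model: P₀ = D₀[(1+g_L) + H(g_S−g_L)]/(r−g_L), with H = 6/2 = 3.
P₀ = 6.60 × [(1+0.0335) + 3×(0.2991−0.0335)] / (0.1331−0.0335)
   = 6.60 × 1.8303 / 0.0996 = 121.2849

CHF 121.28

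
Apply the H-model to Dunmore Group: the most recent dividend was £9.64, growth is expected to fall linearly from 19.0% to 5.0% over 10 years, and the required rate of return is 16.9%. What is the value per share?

H-model: P₀ = D₀[(1+g_L) + H(g_S−g_L)]/(r−g_L), with H = 10/2 = 5.
P₀ = 9.64 × [(1+0.05) + 5×(0.19−0.05)] / (0.169−0.05)
   = 9.64 × 1.7500 / 0.119 = 141.7647

£141.76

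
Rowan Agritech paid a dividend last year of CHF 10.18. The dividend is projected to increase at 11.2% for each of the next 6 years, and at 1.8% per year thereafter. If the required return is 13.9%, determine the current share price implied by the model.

CHF 130.37

Two-stage DDM. Project D₁…D_6 at 0.112, terminal growth 0.018, discount at r = 0.139.
D_1 = 11.3202
D_2 = 12.5880
D_3 = 13.9979
D_4 = 15.5656
D_5 = 17.3090
D_6 = 19.2476
Terminal value at t=6: TV = D_7/(r−g) = 19.5941/(0.139−0.018) = 161.9343
P₀ = 11.3202/(1+0.139)^1 + 12.5880/(1+0.139)^2 + 13.9979/(1+0.139)^3 + 15.5656/(1+0.139)^4 + 17.3090/(1+0.139)^5 + 19.2476/(1+0.139)^6 + 161.9343/(1+0.139)^6 = 130.3725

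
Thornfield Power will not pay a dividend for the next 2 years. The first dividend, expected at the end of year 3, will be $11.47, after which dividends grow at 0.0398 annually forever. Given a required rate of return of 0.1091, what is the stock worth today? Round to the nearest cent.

Deferred-dividend DDM. At t=2 the remaining stream is a growing perpetuity with first payment D_3 = 11.47.
V_2 = D_3/(r−g) = 11.47/(0.1091−0.0398) = 165.5123
P₀ = V_2/(1+r)^2 = 165.5123/(1+0.1091)^2 = 134.5516

$134.55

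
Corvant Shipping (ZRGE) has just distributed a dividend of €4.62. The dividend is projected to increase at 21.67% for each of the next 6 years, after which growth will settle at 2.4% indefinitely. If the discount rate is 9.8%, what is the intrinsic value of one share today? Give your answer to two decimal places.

€158.67

Two-stage DDM. Project D₁…D_6 at 0.2167, terminal growth 0.024, discount at r = 0.098.
D_1 = 5.6212
D_2 = 6.8393
D_3 = 8.3213
D_4 = 10.1246
D_5 = 12.3185
D_6 = 14.9880
Terminal value at t=6: TV = D_7/(r−g) = 15.3477/(0.098−0.024) = 207.4012
P₀ = 5.6212/(1+0.098)^1 + 6.8393/(1+0.098)^2 + 8.3213/(1+0.098)^3 + 10.1246/(1+0.098)^4 + 12.3185/(1+0.098)^5 + 14.9880/(1+0.098)^6 + 207.4012/(1+0.098)^6 = 158.6741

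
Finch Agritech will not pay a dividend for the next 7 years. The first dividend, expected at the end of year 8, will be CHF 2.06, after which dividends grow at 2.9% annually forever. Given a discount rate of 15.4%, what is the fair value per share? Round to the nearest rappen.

CHF 6.05

Deferred-dividend DDM. At t=7 the remaining stream is a growing perpetuity with first payment D_8 = 2.06.
V_7 = D_8/(r−g) = 2.06/(0.154−0.029) = 16.4800
P₀ = V_7/(1+r)^7 = 16.4800/(1+0.154)^7 = 6.0467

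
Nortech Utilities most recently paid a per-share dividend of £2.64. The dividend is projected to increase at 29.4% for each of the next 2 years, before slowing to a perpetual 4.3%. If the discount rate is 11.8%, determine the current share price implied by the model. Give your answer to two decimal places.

Two-stage DDM. Project D₁…D_2 at 0.294, terminal growth 0.043, discount at r = 0.118.
D_1 = 3.4162
D_2 = 4.4205
Terminal value at t=2: TV = D_3/(r−g) = 4.6106/(0.118−0.043) = 61.4746
P₀ = 3.4162/(1+0.118)^1 + 4.4205/(1+0.118)^2 + 61.4746/(1+0.118)^2 = 55.7749

£55.77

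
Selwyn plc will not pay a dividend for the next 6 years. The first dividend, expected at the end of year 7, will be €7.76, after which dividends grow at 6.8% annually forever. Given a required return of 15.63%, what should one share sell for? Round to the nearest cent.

Deferred-dividend DDM. At t=6 the remaining stream is a growing perpetuity with first payment D_7 = 7.76.
V_6 = D_7/(r−g) = 7.76/(0.1563−0.068) = 87.8822
P₀ = V_6/(1+r)^6 = 87.8822/(1+0.1563)^6 = 36.7687

€36.77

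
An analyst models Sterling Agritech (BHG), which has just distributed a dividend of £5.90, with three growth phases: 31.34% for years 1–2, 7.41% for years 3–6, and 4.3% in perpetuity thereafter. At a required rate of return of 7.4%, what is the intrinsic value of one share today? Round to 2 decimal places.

£348.32

Three-stage DDM. Project D₁…D_6; terminal Gordon value at t=6 with g = 0.043; discount at r = 0.074.
D_1 = 7.7491
D_2 = 10.1776
D_3 = 10.9318
D_4 = 11.7418
D_5 = 12.6119
D_6 = 13.5464
TV_6 = 14.1289/(0.074−0.043) = 455.7719
P₀ = Σ Dₜ/(1+r)ᵗ + TV_6/(1+r)^6 = 348.3168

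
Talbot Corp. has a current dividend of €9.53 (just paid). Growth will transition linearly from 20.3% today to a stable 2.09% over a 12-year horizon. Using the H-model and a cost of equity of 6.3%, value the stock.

H-model: P₀ = D₀[(1+g_L) + H(g_S−g_L)]/(r−g_L), with H = 12/2 = 6.
P₀ = 9.53 × [(1+0.0209) + 6×(0.203−0.0209)] / (0.063−0.0209)
   = 9.53 × 2.1135 / 0.0421 = 478.4241

€478.42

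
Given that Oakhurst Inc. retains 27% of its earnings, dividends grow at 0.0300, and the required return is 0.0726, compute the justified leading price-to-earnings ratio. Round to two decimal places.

Payout ratio b = 1 − 0.27 = 0.73.
Justified leading P/E = b/(r−g) = 0.73/(0.0726−0.03) = 17.1362

17.14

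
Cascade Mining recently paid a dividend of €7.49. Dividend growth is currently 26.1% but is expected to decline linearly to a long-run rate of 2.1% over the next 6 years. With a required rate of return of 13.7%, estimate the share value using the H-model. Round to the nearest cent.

€112.41

H-model: P₀ = D₀[(1+g_L) + H(g_S−g_L)]/(r−g_L), with H = 6/2 = 3.
P₀ = 7.49 × [(1+0.021) + 3×(0.261−0.021)] / (0.137−0.021)
   = 7.49 × 1.7410 / 0.116 = 112.4146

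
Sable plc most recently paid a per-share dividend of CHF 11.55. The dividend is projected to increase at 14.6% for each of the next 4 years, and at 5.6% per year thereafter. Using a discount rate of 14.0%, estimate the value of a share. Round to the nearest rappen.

Two-stage DDM. Project D₁…D_4 at 0.146, terminal growth 0.056, discount at r = 0.14.
D_1 = 13.2363
D_2 = 15.1688
D_3 = 17.3834
D_4 = 19.9214
Terminal value at t=4: TV = D_5/(r−g) = 21.0370/(0.14−0.056) = 250.4408
P₀ = 13.2363/(1+0.14)^1 + 15.1688/(1+0.14)^2 + 17.3834/(1+0.14)^3 + 19.9214/(1+0.14)^4 + 250.4408/(1+0.14)^4 = 195.0922

CHF 195.09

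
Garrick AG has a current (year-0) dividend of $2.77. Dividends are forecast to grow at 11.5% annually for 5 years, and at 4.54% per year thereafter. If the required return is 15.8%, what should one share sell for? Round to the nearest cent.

$33.67

Two-stage DDM. Project D₁…D_5 at 0.115, terminal growth 0.0454, discount at r = 0.158.
D_1 = 3.0886
D_2 = 3.4437
D_3 = 3.8398
D_4 = 4.2813
D_5 = 4.7737
Terminal value at t=5: TV = D_6/(r−g) = 4.9904/(0.158−0.0454) = 44.3198
P₀ = 3.0886/(1+0.158)^1 + 3.4437/(1+0.158)^2 + 3.8398/(1+0.158)^3 + 4.2813/(1+0.158)^4 + 4.7737/(1+0.158)^5 + 44.3198/(1+0.158)^5 = 33.6655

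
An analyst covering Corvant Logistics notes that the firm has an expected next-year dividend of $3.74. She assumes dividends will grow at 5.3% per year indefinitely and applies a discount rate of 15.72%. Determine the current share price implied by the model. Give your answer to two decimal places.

$35.89

Gordon growth model: P₀ = D₁/(r − g), with D₁ = 3.74 given directly.
P₀ = 3.7400 / (0.1572 − 0.053) = 3.7400 / 0.1042 = 35.8925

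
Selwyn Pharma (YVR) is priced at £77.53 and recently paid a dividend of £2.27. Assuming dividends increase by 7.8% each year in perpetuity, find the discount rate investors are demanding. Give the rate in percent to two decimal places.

Rearranging the constant-growth DDM: r = D₁/P₀ + g.
D₁ = 2.27 × (1 + 0.078) = 2.4471.
r = 2.4471 / 77.53 + 0.078 = 0.03156 + 0.078 = 0.10956

10.96%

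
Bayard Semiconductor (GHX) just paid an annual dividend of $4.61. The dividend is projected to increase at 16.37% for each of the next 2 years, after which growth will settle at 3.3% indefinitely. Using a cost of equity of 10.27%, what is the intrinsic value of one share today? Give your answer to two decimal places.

$86.09

Two-stage DDM. Project D₁…D_2 at 0.1637, terminal growth 0.033, discount at r = 0.1027.
D_1 = 5.3647
D_2 = 6.2429
Terminal value at t=2: TV = D_3/(r−g) = 6.4489/(0.1027−0.033) = 92.5232
P₀ = 5.3647/(1+0.1027)^1 + 6.2429/(1+0.1027)^2 + 92.5232/(1+0.1027)^2 = 86.0906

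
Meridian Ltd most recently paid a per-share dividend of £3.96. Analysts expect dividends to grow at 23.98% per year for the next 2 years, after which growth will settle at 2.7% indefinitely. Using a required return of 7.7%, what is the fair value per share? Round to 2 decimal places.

Two-stage DDM. Project D₁…D_2 at 0.2398, terminal growth 0.027, discount at r = 0.077.
D_1 = 4.9096
D_2 = 6.0869
Terminal value at t=2: TV = D_3/(r−g) = 6.2513/(0.077−0.027) = 125.0256
P₀ = 4.9096/(1+0.077)^1 + 6.0869/(1+0.077)^2 + 125.0256/(1+0.077)^2 = 117.5935

£117.59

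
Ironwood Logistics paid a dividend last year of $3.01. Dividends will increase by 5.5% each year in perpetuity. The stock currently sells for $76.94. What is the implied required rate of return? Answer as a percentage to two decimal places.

Rearranging the constant-growth DDM: r = D₁/P₀ + g.
D₁ = 3.01 × (1 + 0.055) = 3.1755.
r = 3.1755 / 76.94 + 0.055 = 0.04127 + 0.055 = 0.09627

9.63%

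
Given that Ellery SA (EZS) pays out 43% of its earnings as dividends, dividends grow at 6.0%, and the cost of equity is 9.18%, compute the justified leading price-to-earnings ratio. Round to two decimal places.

Justified leading P/E = b/(r−g) = 0.43/(0.0918−0.06) = 13.5220

13.52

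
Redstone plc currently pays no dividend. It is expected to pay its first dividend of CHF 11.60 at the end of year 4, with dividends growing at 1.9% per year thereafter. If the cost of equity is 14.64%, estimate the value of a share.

CHF 60.43

Deferred-dividend DDM. At t=3 the remaining stream is a growing perpetuity with first payment D_4 = 11.60.
V_3 = D_4/(r−g) = 11.60/(0.1464−0.019) = 91.0518
P₀ = V_3/(1+r)^3 = 91.0518/(1+0.1464)^3 = 60.4338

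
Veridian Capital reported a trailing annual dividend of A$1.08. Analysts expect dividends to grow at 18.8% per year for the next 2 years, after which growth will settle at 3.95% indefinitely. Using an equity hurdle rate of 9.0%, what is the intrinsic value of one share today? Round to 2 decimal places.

A$28.87

Two-stage DDM. Project D₁…D_2 at 0.188, terminal growth 0.0395, discount at r = 0.09.
D_1 = 1.2830
D_2 = 1.5243
Terminal value at t=2: TV = D_3/(r−g) = 1.5845/(0.09−0.0395) = 31.3754
P₀ = 1.2830/(1+0.09)^1 + 1.5243/(1+0.09)^2 + 31.3754/(1+0.09)^2 = 28.8681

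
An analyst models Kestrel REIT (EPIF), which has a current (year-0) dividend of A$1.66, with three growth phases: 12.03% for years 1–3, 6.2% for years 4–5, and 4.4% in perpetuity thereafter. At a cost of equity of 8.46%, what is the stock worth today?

Three-stage DDM. Project D₁…D_5; terminal Gordon value at t=5 with g = 0.044; discount at r = 0.0846.
D_1 = 1.8597
D_2 = 2.0834
D_3 = 2.3341
D_4 = 2.4788
D_5 = 2.6324
TV_5 = 2.7483/(0.0846−0.044) = 67.6916
P₀ = Σ Dₜ/(1+r)ᵗ + TV_5/(1+r)^5 = 53.9613

A$53.96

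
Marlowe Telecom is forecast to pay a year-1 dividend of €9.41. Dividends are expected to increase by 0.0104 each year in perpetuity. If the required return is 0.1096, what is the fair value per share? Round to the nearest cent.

Gordon growth model: P₀ = D₁/(r − g), with D₁ = 9.41 given directly.
P₀ = 9.4100 / (0.1096 − 0.0104) = 9.4100 / 0.0992 = 94.8589

€94.86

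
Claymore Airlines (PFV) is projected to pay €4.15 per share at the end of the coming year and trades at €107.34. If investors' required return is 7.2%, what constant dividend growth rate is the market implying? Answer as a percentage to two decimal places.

From P₀ = D₁/(r − g), the implied growth is g = r − D₁/P₀.
g = 0.072 − 4.15/107.34 = 0.072 − 0.03866 = 0.03334

3.33%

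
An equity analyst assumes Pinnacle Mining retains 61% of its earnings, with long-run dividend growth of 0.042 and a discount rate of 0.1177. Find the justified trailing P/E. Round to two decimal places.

Payout ratio b = 1 − 0.61 = 0.39.
Justified trailing P/E = b(1+g)/(r−g) = 0.39×(1+0.042)/(0.1177−0.042) = 5.3683

5.37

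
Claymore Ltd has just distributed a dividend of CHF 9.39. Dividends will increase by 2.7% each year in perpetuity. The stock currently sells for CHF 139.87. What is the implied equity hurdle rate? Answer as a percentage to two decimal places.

Rearranging the constant-growth DDM: r = D₁/P₀ + g.
D₁ = 9.39 × (1 + 0.027) = 9.6435.
r = 9.6435 / 139.87 + 0.027 = 0.06895 + 0.027 = 0.09595

9.59%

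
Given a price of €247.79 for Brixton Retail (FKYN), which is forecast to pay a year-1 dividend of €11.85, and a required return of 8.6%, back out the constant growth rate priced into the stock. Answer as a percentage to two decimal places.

3.82%

From P₀ = D₁/(r − g), the implied growth is g = r − D₁/P₀.
g = 0.086 − 11.85/247.79 = 0.086 − 0.04782 = 0.03818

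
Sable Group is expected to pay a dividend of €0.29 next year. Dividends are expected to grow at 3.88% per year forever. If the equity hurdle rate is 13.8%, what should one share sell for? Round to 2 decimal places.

Gordon growth model: P₀ = D₁/(r − g), with D₁ = 0.29 given directly.
P₀ = 0.2900 / (0.138 − 0.0388) = 0.2900 / 0.0992 = 2.9234

€2.92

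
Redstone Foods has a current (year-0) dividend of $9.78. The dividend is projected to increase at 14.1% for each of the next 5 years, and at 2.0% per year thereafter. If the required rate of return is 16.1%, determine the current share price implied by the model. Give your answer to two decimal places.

Two-stage DDM. Project D₁…D_5 at 0.141, terminal growth 0.02, discount at r = 0.161.
D_1 = 11.1590
D_2 = 12.7324
D_3 = 14.5277
D_4 = 16.5761
D_5 = 18.9133
Terminal value at t=5: TV = D_6/(r−g) = 19.2916/(0.161−0.02) = 136.8195
P₀ = 11.1590/(1+0.161)^1 + 12.7324/(1+0.161)^2 + 14.5277/(1+0.161)^3 + 16.5761/(1+0.161)^4 + 18.9133/(1+0.161)^5 + 136.8195/(1+0.161)^5 = 111.2917

$111.29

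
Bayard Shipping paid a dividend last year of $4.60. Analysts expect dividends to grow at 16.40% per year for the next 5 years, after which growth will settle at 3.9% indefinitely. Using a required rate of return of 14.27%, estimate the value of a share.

$74.87

Two-stage DDM. Project D₁…D_5 at 0.164, terminal growth 0.039, discount at r = 0.1427.
D_1 = 5.3544
D_2 = 6.2325
D_3 = 7.2547
D_4 = 8.4444
D_5 = 9.8293
Terminal value at t=5: TV = D_6/(r−g) = 10.2126/(0.1427−0.039) = 98.4826
P₀ = 5.3544/(1+0.1427)^1 + 6.2325/(1+0.1427)^2 + 7.2547/(1+0.1427)^3 + 8.4444/(1+0.1427)^4 + 9.8293/(1+0.1427)^5 + 98.4826/(1+0.1427)^5 = 74.8659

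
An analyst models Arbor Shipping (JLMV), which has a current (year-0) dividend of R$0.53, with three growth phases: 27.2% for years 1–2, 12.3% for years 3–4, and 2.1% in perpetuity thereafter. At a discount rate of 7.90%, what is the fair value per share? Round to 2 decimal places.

Three-stage DDM. Project D₁…D_4; terminal Gordon value at t=4 with g = 0.021; discount at r = 0.079.
D_1 = 0.6742
D_2 = 0.8575
D_3 = 0.9630
D_4 = 1.0815
TV_4 = 1.1042/(0.079−0.021) = 19.0374
P₀ = Σ Dₜ/(1+r)ᵗ + TV_4/(1+r)^4 = 16.9708

R$16.97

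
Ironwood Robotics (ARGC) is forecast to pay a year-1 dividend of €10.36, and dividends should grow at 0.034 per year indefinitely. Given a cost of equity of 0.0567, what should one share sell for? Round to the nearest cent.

Gordon growth model: P₀ = D₁/(r − g), with D₁ = 10.36 given directly.
P₀ = 10.3600 / (0.0567 − 0.034) = 10.3600 / 0.0227 = 456.3877

€456.39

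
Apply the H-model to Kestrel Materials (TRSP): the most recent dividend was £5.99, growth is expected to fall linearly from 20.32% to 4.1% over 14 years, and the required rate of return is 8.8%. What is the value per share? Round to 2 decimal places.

£277.38

H-model: P₀ = D₀[(1+g_L) + H(g_S−g_L)]/(r−g_L), with H = 14/2 = 7.
P₀ = 5.99 × [(1+0.041) + 7×(0.2032−0.041)] / (0.088−0.041)
   = 5.99 × 2.1764 / 0.047 = 277.3752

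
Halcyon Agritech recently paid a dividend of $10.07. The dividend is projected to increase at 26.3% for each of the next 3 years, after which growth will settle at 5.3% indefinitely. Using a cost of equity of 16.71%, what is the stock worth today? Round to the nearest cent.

$153.23

Two-stage DDM. Project D₁…D_3 at 0.263, terminal growth 0.053, discount at r = 0.1671.
D_1 = 12.7184
D_2 = 16.0634
D_3 = 20.2880
Terminal value at t=3: TV = D_4/(r−g) = 21.3633/(0.1671−0.053) = 187.2329
P₀ = 12.7184/(1+0.1671)^1 + 16.0634/(1+0.1671)^2 + 20.2880/(1+0.1671)^3 + 187.2329/(1+0.1671)^3 = 153.2286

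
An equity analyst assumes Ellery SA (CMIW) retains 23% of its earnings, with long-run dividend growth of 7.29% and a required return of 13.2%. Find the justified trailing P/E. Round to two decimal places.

13.98

Payout ratio b = 1 − 0.23 = 0.77.
Justified trailing P/E = b(1+g)/(r−g) = 0.77×(1+0.0729)/(0.132−0.0729) = 13.9786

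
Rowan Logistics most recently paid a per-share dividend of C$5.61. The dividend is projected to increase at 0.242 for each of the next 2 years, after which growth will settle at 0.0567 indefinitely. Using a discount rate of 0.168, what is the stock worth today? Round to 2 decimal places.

Two-stage DDM. Project D₁…D_2 at 0.242, terminal growth 0.0567, discount at r = 0.168.
D_1 = 6.9676
D_2 = 8.6538
Terminal value at t=2: TV = D_3/(r−g) = 9.1445/(0.168−0.0567) = 82.1604
P₀ = 6.9676/(1+0.168)^1 + 8.6538/(1+0.168)^2 + 82.1604/(1+0.168)^2 = 72.5338

C$72.53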